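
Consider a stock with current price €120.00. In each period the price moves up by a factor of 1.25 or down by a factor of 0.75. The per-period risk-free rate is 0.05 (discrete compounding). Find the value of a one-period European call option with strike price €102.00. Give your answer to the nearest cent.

Risk-neutral probability p = (1 + 0.05 − 0.75)/(1.25 − 0.75) = 0.3000/0.5000 = 0.6000
Terminal stock prices: S_u = 150, S_d = 90
Terminal payoffs (S − K): max(48, 0) = 48, max(-12, 0) = 0
Node 0 (S = 120): V_0 = 1/1.05·[0.6000·48.0000 + 0.4000·0.0000] = 27.4286

€27.43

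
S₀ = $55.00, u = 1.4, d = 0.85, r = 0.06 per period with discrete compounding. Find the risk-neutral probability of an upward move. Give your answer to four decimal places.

p = 0.3818

Risk-neutral probability p = (1 + 0.06 − 0.85)/(1.4 − 0.85) = 0.2100/0.5500 = 0.3818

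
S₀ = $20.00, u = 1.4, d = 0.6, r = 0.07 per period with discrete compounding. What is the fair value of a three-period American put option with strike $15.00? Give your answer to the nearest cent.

$1.96

Risk-neutral probability p = (1 + 0.07 − 0.6)/(1.4 − 0.6) = 0.4700/0.8000 = 0.5875
Terminal stock prices: S_uuu = 54.88, S_uud = 23.52, S_udd = 10.08, S_ddd = 4.32
Terminal payoffs (K − S): max(-39.88, 0) = 0, max(-8.52, 0) = 0, max(4.92, 0) = 4.92, max(10.68, 0) = 10.68
Node uu (S = 39.2): continuation = 1/1.07·[0.5875·0.0000 + 0.4125·0.0000] = 0.0000; exercise value = 0.0000 ≤ continuation, so V_uu = 0.0000
Node ud (S = 16.8): continuation = 1/1.07·[0.5875·0.0000 + 0.4125·4.9200] = 1.8967; exercise value = 0.0000 ≤ continuation, so V_ud = 1.8967
Node dd (S = 7.2): continuation = 1/1.07·[0.5875·4.9200 + 0.4125·10.6800] = 6.8187; exercise value = 7.8000 > continuation, so V_dd = 7.8000 (exercise)
Node u (S = 28): continuation = 1/1.07·[0.5875·0.0000 + 0.4125·1.8967] = 0.7312; exercise value = 0.0000 ≤ continuation, so V_u = 0.7312
Node d (S = 12): continuation = 1/1.07·[0.5875·1.8967 + 0.4125·7.8000] = 4.0484; exercise value = 3.0000 ≤ continuation, so V_d = 4.0484
Node 0 (S = 20): continuation = 1/1.07·[0.5875·0.7312 + 0.4125·4.0484] = 1.9622; exercise value = 0.0000 ≤ continuation, so V_0 = 1.9622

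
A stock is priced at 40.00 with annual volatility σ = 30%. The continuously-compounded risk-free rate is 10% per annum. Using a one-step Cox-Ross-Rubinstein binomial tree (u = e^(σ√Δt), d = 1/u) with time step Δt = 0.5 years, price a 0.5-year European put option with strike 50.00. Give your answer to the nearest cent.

CRR parameters: u = e^(σ√Δt) = e^(0.3·√0.5) = 1.2363, d = 1/u = 0.8089
Per-period rate: rΔt = 0.1·0.5 = 0.05, so R = e^0.05 = 1.0513
Risk-neutral probability p = (e^0.05 − 0.8089)/(1.2363 − 0.8089) = 0.2424/0.4275 = 0.5671
Terminal stock prices: S_u = 49.45, S_d = 32.35
Terminal payoffs (K − S): max(0.5476, 0) = 0.5476, max(17.65, 0) = 17.65
Node 0 (S = 40): V_0 = e^(−0.05)·[0.5671·0.5476 + 0.4329·17.6457] = 7.5615

7.56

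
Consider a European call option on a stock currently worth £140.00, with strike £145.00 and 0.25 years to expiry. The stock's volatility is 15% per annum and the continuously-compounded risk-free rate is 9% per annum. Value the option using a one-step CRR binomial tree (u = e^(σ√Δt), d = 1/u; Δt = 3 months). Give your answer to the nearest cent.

CRR parameters: u = e^(σ√Δt) = e^(0.15·√0.25) = 1.0779, d = 1/u = 0.9277
Per-period rate: rΔt = 0.09·0.25 = 0.0225, so R = e^0.0225 = 1.0228
Risk-neutral probability p = (e^0.0225 − 0.9277)/(1.0779 − 0.9277) = 0.0950/0.1501 = 0.6328
Terminal stock prices: S_u = 150.9, S_d = 129.9
Terminal payoffs (S − K): max(5.904, 0) = 5.904, max(-15.12, 0) = 0
Node 0 (S = 140): V_0 = e^(−0.0225)·[0.6328·5.9038 + 0.3672·0.0000] = 3.6529

£3.65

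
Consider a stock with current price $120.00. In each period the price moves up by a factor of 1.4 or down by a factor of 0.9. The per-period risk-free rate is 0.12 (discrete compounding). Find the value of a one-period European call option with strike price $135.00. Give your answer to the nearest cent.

Risk-neutral probability p = (1 + 0.12 − 0.9)/(1.4 − 0.9) = 0.2200/0.5000 = 0.4400
Terminal stock prices: S_u = 168, S_d = 108
Terminal payoffs (S − K): max(33, 0) = 33, max(-27, 0) = 0
Node 0 (S = 120): V_0 = 1/1.12·[0.4400·33.0000 + 0.5600·0.0000] = 12.9643

$12.96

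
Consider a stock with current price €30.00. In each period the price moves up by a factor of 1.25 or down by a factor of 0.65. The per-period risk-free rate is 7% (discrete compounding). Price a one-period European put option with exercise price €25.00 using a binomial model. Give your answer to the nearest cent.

€1.54

Risk-neutral probability p = (1 + 0.07 − 0.65)/(1.25 − 0.65) = 0.4200/0.6000 = 0.7000
Terminal stock prices: S_u = 37.5, S_d = 19.5
Terminal payoffs (K − S): max(-12.5, 0) = 0, max(5.5, 0) = 5.5
Node 0 (S = 30): V_0 = 1/1.07·[0.7000·0.0000 + 0.3000·5.5000] = 1.5421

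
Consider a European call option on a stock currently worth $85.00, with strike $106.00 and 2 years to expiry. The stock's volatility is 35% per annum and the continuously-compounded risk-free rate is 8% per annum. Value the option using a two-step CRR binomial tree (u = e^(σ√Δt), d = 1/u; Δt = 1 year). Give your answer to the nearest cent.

CRR parameters: u = e^(σ√Δt) = e^(0.35·√1) = 1.4191, d = 1/u = 0.7047
Per-period rate: rΔt = 0.08·1 = 0.08, so R = e^0.08 = 1.0833
Risk-neutral probability p = (e^0.08 − 0.7047)/(1.4191 − 0.7047) = 0.3786/0.7144 = 0.5300
Terminal stock prices: S_uu = 171.2, S_ud = 85, S_dd = 42.21
Terminal payoffs (S − K): max(65.17, 0) = 65.17, max(-21, 0) = 0, max(-63.79, 0) = 0
Node u (S = 120.6): V_u = e^(−0.08)·[0.5300·65.1690 + 0.4700·0.0000] = 31.8822
Node d (S = 59.9): V_d = e^(−0.08)·[0.5300·0.0000 + 0.4700·0.0000] = 0.0000
Node 0 (S = 85): V_0 = e^(−0.08)·[0.5300·31.8822 + 0.4700·0.0000] = 15.5975

$15.60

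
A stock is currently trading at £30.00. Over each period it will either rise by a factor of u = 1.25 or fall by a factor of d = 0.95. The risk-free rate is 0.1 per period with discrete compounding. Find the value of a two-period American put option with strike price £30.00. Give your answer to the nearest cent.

Risk-neutral probability p = (1 + 0.1 − 0.95)/(1.25 − 0.95) = 0.1500/0.3000 = 0.5000
Terminal stock prices: S_uu = 46.88, S_ud = 35.62, S_dd = 27.07
Terminal payoffs (K − S): max(-16.88, 0) = 0, max(-5.625, 0) = 0, max(2.925, 0) = 2.925
Node u (S = 37.5): continuation = 1/1.1·[0.5000·0.0000 + 0.5000·0.0000] = 0.0000; exercise value = 0.0000 ≤ continuation, so V_u = 0.0000
Node d (S = 28.5): continuation = 1/1.1·[0.5000·0.0000 + 0.5000·2.9250] = 1.3295; exercise value = 1.5000 > continuation, so V_d = 1.5000 (exercise)
Node 0 (S = 30): continuation = 1/1.1·[0.5000·0.0000 + 0.5000·1.5000] = 0.6818; exercise value = 0.0000 ≤ continuation, so V_0 = 0.6818

£0.68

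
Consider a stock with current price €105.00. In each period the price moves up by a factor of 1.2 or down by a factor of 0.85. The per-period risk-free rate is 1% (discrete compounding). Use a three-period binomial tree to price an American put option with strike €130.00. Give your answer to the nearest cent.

€27.64

Risk-neutral probability p = (1 + 0.01 − 0.85)/(1.2 − 0.85) = 0.1600/0.3500 = 0.4571
Terminal stock prices: S_uuu = 181.4, S_uud = 128.5, S_udd = 91.03, S_ddd = 64.48
Terminal payoffs (K − S): max(-51.44, 0) = 0, max(1.48, 0) = 1.48, max(38.97, 0) = 38.97, max(65.52, 0) = 65.52
Node uu (S = 151.2): continuation = 1/1.01·[0.4571·0.0000 + 0.5429·1.4800] = 0.7955; exercise value = 0.0000 ≤ continuation, so V_uu = 0.7955
Node ud (S = 107.1): continuation = 1/1.01·[0.4571·1.4800 + 0.5429·38.9650] = 21.6129; exercise value = 22.9000 > continuation, so V_ud = 22.9000 (exercise)
Node dd (S = 75.86): continuation = 1/1.01·[0.4571·38.9650 + 0.5429·65.5169] = 52.8504; exercise value = 54.1375 > continuation, so V_dd = 54.1375 (exercise)
Node u (S = 126): continuation = 1/1.01·[0.4571·0.7955 + 0.5429·22.9000] = 12.6684; exercise value = 4.0000 ≤ continuation, so V_u = 12.6684
Node d (S = 89.25): continuation = 1/1.01·[0.4571·22.9000 + 0.5429·54.1375] = 39.4629; exercise value = 40.7500 > continuation, so V_d = 40.7500 (exercise)
Node 0 (S = 105): continuation = 1/1.01·[0.4571·12.6684 + 0.5429·40.7500] = 27.6363; exercise value = 25.0000 ≤ continuation, so V_0 = 27.6363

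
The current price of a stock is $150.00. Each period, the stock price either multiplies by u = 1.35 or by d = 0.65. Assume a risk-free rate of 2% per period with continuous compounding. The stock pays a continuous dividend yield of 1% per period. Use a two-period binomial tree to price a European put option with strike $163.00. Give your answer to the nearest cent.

Per-period risk-free factor R = e^0.02 = 1.0202; dividend-adjusted growth = e^(0.02−0.01) = 1.0101.
Risk-neutral probability p = (1.0101 − 0.65)/(1.35 − 0.65) = 0.3601/0.7000 = 0.5144
Terminal stock prices: S_uu = 273.4, S_ud = 131.6, S_dd = 63.38
Terminal payoffs (K − S): max(-110.4, 0) = 0, max(31.38, 0) = 31.38, max(99.62, 0) = 99.62
Node u (S = 202.5): V_u = e^(−0.02)·[0.5144·0.0000 + 0.4856·31.3750] = 14.9353
Node d (S = 97.5): V_d = e^(−0.02)·[0.5144·31.3750 + 0.4856·99.6250] = 63.2425
Node 0 (S = 150): V_0 = e^(−0.02)·[0.5144·14.9353 + 0.4856·63.2425] = 37.6351

$37.64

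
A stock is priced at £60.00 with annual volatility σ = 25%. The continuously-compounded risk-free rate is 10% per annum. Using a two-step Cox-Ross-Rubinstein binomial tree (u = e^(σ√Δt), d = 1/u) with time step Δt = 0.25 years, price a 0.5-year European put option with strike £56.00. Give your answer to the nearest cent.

CRR parameters: u = e^(σ√Δt) = e^(0.25·√0.25) = 1.1331, d = 1/u = 0.8825
Per-period rate: rΔt = 0.1·0.25 = 0.025, so R = e^0.025 = 1.0253
Risk-neutral probability p = (e^0.025 − 0.8825)/(1.1331 − 0.8825) = 0.1428/0.2507 = 0.5698
Terminal stock prices: S_uu = 77.04, S_ud = 60, S_dd = 46.73
Terminal payoffs (K − S): max(-21.04, 0) = 0, max(-4, 0) = 0, max(9.272, 0) = 9.272
Node u (S = 67.99): V_u = e^(−0.025)·[0.5698·0.0000 + 0.4302·0.0000] = 0.0000
Node d (S = 52.95): V_d = e^(−0.025)·[0.5698·0.0000 + 0.4302·9.2720] = 3.8904
Node 0 (S = 60): V_0 = e^(−0.025)·[0.5698·0.0000 + 0.4302·3.8904] = 1.6324

£1.63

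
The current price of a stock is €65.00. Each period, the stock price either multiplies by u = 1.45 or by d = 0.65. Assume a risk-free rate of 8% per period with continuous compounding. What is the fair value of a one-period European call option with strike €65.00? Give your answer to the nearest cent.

€14.62

Risk-neutral probability p = (e^0.08 − 0.65)/(1.45 − 0.65) = 0.4333/0.8000 = 0.5416
Terminal stock prices: S_u = 94.25, S_d = 42.25
Terminal payoffs (S − K): max(29.25, 0) = 29.25, max(-22.75, 0) = 0
Node 0 (S = 65): V_0 = e^(−0.08)·[0.5416·29.2500 + 0.4584·0.0000] = 14.6241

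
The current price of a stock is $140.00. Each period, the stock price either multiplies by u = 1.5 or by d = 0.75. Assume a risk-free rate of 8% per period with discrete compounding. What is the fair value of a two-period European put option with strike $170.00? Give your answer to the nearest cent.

Risk-neutral probability p = (1 + 0.08 − 0.75)/(1.5 − 0.75) = 0.3300/0.7500 = 0.4400
Terminal stock prices: S_uu = 315, S_ud = 157.5, S_dd = 78.75
Terminal payoffs (K − S): max(-145, 0) = 0, max(12.5, 0) = 12.5, max(91.25, 0) = 91.25
Node u (S = 210): V_u = 1/1.08·[0.4400·0.0000 + 0.5600·12.5000] = 6.4815
Node d (S = 105): V_d = 1/1.08·[0.4400·12.5000 + 0.5600·91.2500] = 52.4074
Node 0 (S = 140): V_0 = 1/1.08·[0.4400·6.4815 + 0.5600·52.4074] = 29.8148

$29.81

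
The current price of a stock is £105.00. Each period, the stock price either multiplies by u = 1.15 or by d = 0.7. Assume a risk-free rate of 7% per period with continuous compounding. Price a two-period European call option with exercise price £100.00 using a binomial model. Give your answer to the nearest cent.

£23.15

Risk-neutral probability p = (e^0.07 − 0.7)/(1.15 − 0.7) = 0.3725/0.4500 = 0.8278
Terminal stock prices: S_uu = 138.9, S_ud = 84.52, S_dd = 51.45
Terminal payoffs (S − K): max(38.86, 0) = 38.86, max(-15.48, 0) = 0, max(-48.55, 0) = 0
Node u (S = 120.7): V_u = e^(−0.07)·[0.8278·38.8625 + 0.1722·0.0000] = 29.9953
Node d (S = 73.5): V_d = e^(−0.07)·[0.8278·0.0000 + 0.1722·0.0000] = 0.0000
Node 0 (S = 105): V_0 = e^(−0.07)·[0.8278·29.9953 + 0.1722·0.0000] = 23.1513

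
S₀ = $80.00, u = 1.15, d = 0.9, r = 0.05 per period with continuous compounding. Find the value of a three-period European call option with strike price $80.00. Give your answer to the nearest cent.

$13.63

Risk-neutral probability p = (e^0.05 − 0.9)/(1.15 − 0.9) = 0.1513/0.2500 = 0.6051
Terminal stock prices: S_uuu = 121.7, S_uud = 95.22, S_udd = 74.52, S_ddd = 58.32
Terminal payoffs (S − K): max(41.67, 0) = 41.67, max(15.22, 0) = 15.22, max(-5.48, 0) = 0, max(-21.68, 0) = 0
Node uu (S = 105.8): V_uu = e^(−0.05)·[0.6051·41.6700 + 0.3949·15.2200] = 29.7016
Node ud (S = 82.8): V_ud = e^(−0.05)·[0.6051·15.2200 + 0.3949·0.0000] = 8.7602
Node dd (S = 64.8): V_dd = e^(−0.05)·[0.6051·0.0000 + 0.3949·0.0000] = 0.0000
Node u (S = 92): V_u = e^(−0.05)·[0.6051·29.7016 + 0.3949·8.7602] = 20.3863
Node d (S = 72): V_d = e^(−0.05)·[0.6051·8.7602 + 0.3949·0.0000] = 5.0422
Node 0 (S = 80): V_0 = e^(−0.05)·[0.6051·20.3863 + 0.3949·5.0422] = 13.6280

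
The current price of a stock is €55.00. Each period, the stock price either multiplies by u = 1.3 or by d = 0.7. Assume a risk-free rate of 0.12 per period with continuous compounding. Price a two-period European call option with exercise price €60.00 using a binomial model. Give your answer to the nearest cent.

Risk-neutral probability p = (e^0.12 − 0.7)/(1.3 − 0.7) = 0.4275/0.6000 = 0.7125
Terminal stock prices: S_uu = 92.95, S_ud = 50.05, S_dd = 26.95
Terminal payoffs (S − K): max(32.95, 0) = 32.95, max(-9.95, 0) = 0, max(-33.05, 0) = 0
Node u (S = 71.5): V_u = e^(−0.12)·[0.7125·32.9500 + 0.2875·0.0000] = 20.8220
Node d (S = 38.5): V_d = e^(−0.12)·[0.7125·0.0000 + 0.2875·0.0000] = 0.0000
Node 0 (S = 55): V_0 = e^(−0.12)·[0.7125·20.8220 + 0.2875·0.0000] = 13.1579

€13.16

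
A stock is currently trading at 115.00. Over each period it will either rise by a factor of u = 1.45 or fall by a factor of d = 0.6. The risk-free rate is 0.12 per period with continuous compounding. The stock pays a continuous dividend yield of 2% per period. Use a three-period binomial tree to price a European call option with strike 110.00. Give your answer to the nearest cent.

Per-period risk-free factor R = e^0.12 = 1.1275; dividend-adjusted growth = e^(0.12−0.02) = 1.1052.
Risk-neutral probability p = (1.1052 − 0.6)/(1.45 − 0.6) = 0.5052/0.8500 = 0.5943
Terminal stock prices: S_uuu = 350.6, S_uud = 145.1, S_udd = 60.03, S_ddd = 24.84
Terminal payoffs (S − K): max(240.6, 0) = 240.6, max(35.07, 0) = 35.07, max(-49.97, 0) = 0, max(-85.16, 0) = 0
Node uu (S = 241.8): V_uu = e^(−0.12)·[0.5943·240.5919 + 0.4057·35.0725] = 139.4385
Node ud (S = 100): V_ud = e^(−0.12)·[0.5943·35.0725 + 0.4057·0.0000] = 18.4872
Node dd (S = 41.4): V_dd = e^(−0.12)·[0.5943·0.0000 + 0.4057·0.0000] = 0.0000
Node u (S = 166.8): V_u = e^(−0.12)·[0.5943·139.4385 + 0.4057·18.4872] = 80.1517
Node d (S = 69): V_d = e^(−0.12)·[0.5943·18.4872 + 0.4057·0.0000] = 9.7448
Node 0 (S = 115): V_0 = e^(−0.12)·[0.5943·80.1517 + 0.4057·9.7448] = 45.7553

45.76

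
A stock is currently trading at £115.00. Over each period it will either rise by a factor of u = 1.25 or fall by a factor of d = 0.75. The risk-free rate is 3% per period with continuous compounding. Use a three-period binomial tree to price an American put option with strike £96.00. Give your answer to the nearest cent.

Risk-neutral probability p = (e^0.03 − 0.75)/(1.25 − 0.75) = 0.2805/0.5000 = 0.5609
Terminal stock prices: S_uuu = 224.6, S_uud = 134.8, S_udd = 80.86, S_ddd = 48.52
Terminal payoffs (K − S): max(-128.6, 0) = 0, max(-38.77, 0) = 0, max(15.14, 0) = 15.14, max(47.48, 0) = 47.48
Node uu (S = 179.7): continuation = e^(−0.03)·[0.5609·0.0000 + 0.4391·0.0000] = 0.0000; exercise value = 0.0000 ≤ continuation, so V_uu = 0.0000
Node ud (S = 107.8): continuation = e^(−0.03)·[0.5609·0.0000 + 0.4391·15.1406] = 6.4516; exercise value = 0.0000 ≤ continuation, so V_ud = 6.4516
Node dd (S = 64.69): continuation = e^(−0.03)·[0.5609·15.1406 + 0.4391·47.4844] = 28.4753; exercise value = 31.3125 > continuation, so V_dd = 31.3125 (exercise)
Node u (S = 143.8): continuation = e^(−0.03)·[0.5609·0.0000 + 0.4391·6.4516] = 2.7491; exercise value = 0.0000 ≤ continuation, so V_u = 2.7491
Node d (S = 86.25): continuation = e^(−0.03)·[0.5609·6.4516 + 0.4391·31.3125] = 16.8545; exercise value = 9.7500 ≤ continuation, so V_d = 16.8545
Node 0 (S = 115): continuation = e^(−0.03)·[0.5609·2.7491 + 0.4391·16.8545] = 8.6784; exercise value = 0.0000 ≤ continuation, so V_0 = 8.6784

£8.68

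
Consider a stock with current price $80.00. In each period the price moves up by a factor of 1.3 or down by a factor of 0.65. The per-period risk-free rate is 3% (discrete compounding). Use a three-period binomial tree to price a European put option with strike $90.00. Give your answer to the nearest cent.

Risk-neutral probability p = (1 + 0.03 − 0.65)/(1.3 − 0.65) = 0.3800/0.6500 = 0.5846
Terminal stock prices: S_uuu = 175.8, S_uud = 87.88, S_udd = 43.94, S_ddd = 21.97
Terminal payoffs (K − S): max(-85.76, 0) = 0, max(2.12, 0) = 2.12, max(46.06, 0) = 46.06, max(68.03, 0) = 68.03
Node uu (S = 135.2): V_uu = 1/1.03·[0.5846·0.0000 + 0.4154·2.1200] = 0.8550
Node ud (S = 67.6): V_ud = 1/1.03·[0.5846·2.1200 + 0.4154·46.0600] = 19.7786
Node dd (S = 33.8): V_dd = 1/1.03·[0.5846·46.0600 + 0.4154·68.0300] = 53.5786
Node u (S = 104): V_u = 1/1.03·[0.5846·0.8550 + 0.4154·19.7786] = 8.4617
Node d (S = 52): V_d = 1/1.03·[0.5846·19.7786 + 0.4154·53.5786] = 32.8336
Node 0 (S = 80): V_0 = 1/1.03·[0.5846·8.4617 + 0.4154·32.8336] = 18.0441

$18.04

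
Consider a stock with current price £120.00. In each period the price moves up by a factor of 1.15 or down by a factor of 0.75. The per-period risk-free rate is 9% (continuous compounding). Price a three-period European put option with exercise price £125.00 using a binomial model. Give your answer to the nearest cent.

£3.39

Risk-neutral probability p = (e^0.09 − 0.75)/(1.15 − 0.75) = 0.3442/0.4000 = 0.8604
Terminal stock prices: S_uuu = 182.5, S_uud = 119, S_udd = 77.62, S_ddd = 50.62
Terminal payoffs (K − S): max(-57.5, 0) = 0, max(5.975, 0) = 5.975, max(47.38, 0) = 47.38, max(74.38, 0) = 74.38
Node uu (S = 158.7): V_uu = e^(−0.09)·[0.8604·0.0000 + 0.1396·5.9750] = 0.7621
Node ud (S = 103.5): V_ud = e^(−0.09)·[0.8604·5.9750 + 0.1396·47.3750] = 10.7414
Node dd (S = 67.5): V_dd = e^(−0.09)·[0.8604·47.3750 + 0.1396·74.3750] = 46.7414
Node u (S = 138): V_u = e^(−0.09)·[0.8604·0.7621 + 0.1396·10.7414] = 1.9694
Node d (S = 90): V_d = e^(−0.09)·[0.8604·10.7414 + 0.1396·46.7414] = 14.4088
Node 0 (S = 120): V_0 = e^(−0.09)·[0.8604·1.9694 + 0.1396·14.4088] = 3.3866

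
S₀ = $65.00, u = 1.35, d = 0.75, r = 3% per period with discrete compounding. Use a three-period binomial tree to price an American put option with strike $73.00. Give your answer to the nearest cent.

$15.51

Risk-neutral probability p = (1 + 0.03 − 0.75)/(1.35 − 0.75) = 0.2800/0.6000 = 0.4667
Terminal stock prices: S_uuu = 159.9, S_uud = 88.85, S_udd = 49.36, S_ddd = 27.42
Terminal payoffs (K − S): max(-86.92, 0) = 0, max(-15.85, 0) = 0, max(23.64, 0) = 23.64, max(45.58, 0) = 45.58
Node uu (S = 118.5): continuation = 1/1.03·[0.4667·0.0000 + 0.5333·0.0000] = 0.0000; exercise value = 0.0000 ≤ continuation, so V_uu = 0.0000
Node ud (S = 65.81): continuation = 1/1.03·[0.4667·0.0000 + 0.5333·23.6406] = 12.2411; exercise value = 7.1875 ≤ continuation, so V_ud = 12.2411
Node dd (S = 36.56): continuation = 1/1.03·[0.4667·23.6406 + 0.5333·45.5781] = 34.3113; exercise value = 36.4375 > continuation, so V_dd = 36.4375 (exercise)
Node u (S = 87.75): continuation = 1/1.03·[0.4667·0.0000 + 0.5333·12.2411] = 6.3384; exercise value = 0.0000 ≤ continuation, so V_u = 6.3384
Node d (S = 48.75): continuation = 1/1.03·[0.4667·12.2411 + 0.5333·36.4375] = 24.4134; exercise value = 24.2500 ≤ continuation, so V_d = 24.4134
Node 0 (S = 65): continuation = 1/1.03·[0.4667·6.3384 + 0.5333·24.4134] = 15.5130; exercise value = 8.0000 ≤ continuation, so V_0 = 15.5130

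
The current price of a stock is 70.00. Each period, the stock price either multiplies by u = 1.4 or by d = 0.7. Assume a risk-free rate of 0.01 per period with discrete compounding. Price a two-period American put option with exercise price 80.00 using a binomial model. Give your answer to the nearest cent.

Risk-neutral probability p = (1 + 0.01 − 0.7)/(1.4 − 0.7) = 0.3100/0.7000 = 0.4429
Terminal stock prices: S_uu = 137.2, S_ud = 68.6, S_dd = 34.3
Terminal payoffs (K − S): max(-57.2, 0) = 0, max(11.4, 0) = 11.4, max(45.7, 0) = 45.7
Node u (S = 98): continuation = 1/1.01·[0.4429·0.0000 + 0.5571·11.4000] = 6.2885; exercise value = 0.0000 ≤ continuation, so V_u = 6.2885
Node d (S = 49): continuation = 1/1.01·[0.4429·11.4000 + 0.5571·45.7000] = 30.2079; exercise value = 31.0000 > continuation, so V_d = 31.0000 (exercise)
Node 0 (S = 70): continuation = 1/1.01·[0.4429·6.2885 + 0.5571·31.0000] = 19.8578; exercise value = 10.0000 ≤ continuation, so V_0 = 19.8578

19.86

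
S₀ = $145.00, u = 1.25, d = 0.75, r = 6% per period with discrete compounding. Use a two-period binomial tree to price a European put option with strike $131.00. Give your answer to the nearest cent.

$6.35

Risk-neutral probability p = (1 + 0.06 − 0.75)/(1.25 − 0.75) = 0.3100/0.5000 = 0.6200
Terminal stock prices: S_uu = 226.6, S_ud = 135.9, S_dd = 81.56
Terminal payoffs (K − S): max(-95.56, 0) = 0, max(-4.938, 0) = 0, max(49.44, 0) = 49.44
Node u (S = 181.2): V_u = 1/1.06·[0.6200·0.0000 + 0.3800·0.0000] = 0.0000
Node d (S = 108.8): V_d = 1/1.06·[0.6200·0.0000 + 0.3800·49.4375] = 17.7229
Node 0 (S = 145): V_0 = 1/1.06·[0.6200·0.0000 + 0.3800·17.7229] = 6.3535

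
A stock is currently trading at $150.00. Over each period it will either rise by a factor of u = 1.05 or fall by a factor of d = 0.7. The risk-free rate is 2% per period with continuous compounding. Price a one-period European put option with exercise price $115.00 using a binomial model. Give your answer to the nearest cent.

Risk-neutral probability p = (e^0.02 − 0.7)/(1.05 − 0.7) = 0.3202/0.3500 = 0.9149
Terminal stock prices: S_u = 157.5, S_d = 105
Terminal payoffs (K − S): max(-42.5, 0) = 0, max(10, 0) = 10
Node 0 (S = 150): V_0 = e^(−0.02)·[0.9149·0.0000 + 0.0851·10.0000] = 0.8345

$0.83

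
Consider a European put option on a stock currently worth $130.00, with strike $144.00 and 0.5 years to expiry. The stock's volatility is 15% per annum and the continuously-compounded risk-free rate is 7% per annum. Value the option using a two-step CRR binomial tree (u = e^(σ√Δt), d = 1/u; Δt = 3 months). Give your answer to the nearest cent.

CRR parameters: u = e^(σ√Δt) = e^(0.15·√0.25) = 1.0779, d = 1/u = 0.9277
Per-period rate: rΔt = 0.07·0.25 = 0.0175, so R = e^0.0175 = 1.0177
Risk-neutral probability p = (e^0.0175 − 0.9277)/(1.0779 − 0.9277) = 0.0899/0.1501 = 0.5988
Terminal stock prices: S_uu = 151, S_ud = 130, S_dd = 111.9
Terminal payoffs (K − S): max(-7.038, 0) = 0, max(14, 0) = 14, max(32.11, 0) = 32.11
Node u (S = 140.1): V_u = e^(−0.0175)·[0.5988·0.0000 + 0.4012·14.0000] = 5.5188
Node d (S = 120.6): V_d = e^(−0.0175)·[0.5988·14.0000 + 0.4012·32.1080] = 20.8953
Node 0 (S = 130): V_0 = e^(−0.0175)·[0.5988·5.5188 + 0.4012·20.8953] = 11.4844

$11.48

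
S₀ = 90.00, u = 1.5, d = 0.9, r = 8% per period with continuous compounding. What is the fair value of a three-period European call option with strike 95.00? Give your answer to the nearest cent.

23.02

Risk-neutral probability p = (e^0.08 − 0.9)/(1.5 − 0.9) = 0.1833/0.6000 = 0.3055
Terminal stock prices: S_uuu = 303.8, S_uud = 182.2, S_udd = 109.4, S_ddd = 65.61
Terminal payoffs (S − K): max(208.8, 0) = 208.8, max(87.25, 0) = 87.25, max(14.35, 0) = 14.35, max(-29.39, 0) = 0
Node uu (S = 202.5): V_uu = e^(−0.08)·[0.3055·208.7500 + 0.6945·87.2500] = 114.8039
Node ud (S = 121.5): V_ud = e^(−0.08)·[0.3055·87.2500 + 0.6945·14.3500] = 33.8039
Node dd (S = 72.9): V_dd = e^(−0.08)·[0.3055·14.3500 + 0.6945·0.0000] = 4.0466
Node u (S = 135): V_u = e^(−0.08)·[0.3055·114.8039 + 0.6945·33.8039] = 54.0463
Node d (S = 81): V_d = e^(−0.08)·[0.3055·33.8039 + 0.6945·4.0466] = 12.1268
Node 0 (S = 90): V_0 = e^(−0.08)·[0.3055·54.0463 + 0.6945·12.1268] = 23.0154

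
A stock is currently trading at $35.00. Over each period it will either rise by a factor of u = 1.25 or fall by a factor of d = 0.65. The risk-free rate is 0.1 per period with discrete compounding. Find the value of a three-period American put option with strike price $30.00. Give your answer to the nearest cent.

Risk-neutral probability p = (1 + 0.1 − 0.65)/(1.25 − 0.65) = 0.4500/0.6000 = 0.7500
Terminal stock prices: S_uuu = 68.36, S_uud = 35.55, S_udd = 18.48, S_ddd = 9.612
Terminal payoffs (K − S): max(-38.36, 0) = 0, max(-5.547, 0) = 0, max(11.52, 0) = 11.52, max(20.39, 0) = 20.39
Node uu (S = 54.69): continuation = 1/1.1·[0.7500·0.0000 + 0.2500·0.0000] = 0.0000; exercise value = 0.0000 ≤ continuation, so V_uu = 0.0000
Node ud (S = 28.44): continuation = 1/1.1·[0.7500·0.0000 + 0.2500·11.5156] = 2.6172; exercise value = 1.5625 ≤ continuation, so V_ud = 2.6172
Node dd (S = 14.79): continuation = 1/1.1·[0.7500·11.5156 + 0.2500·20.3881] = 12.4852; exercise value = 15.2125 > continuation, so V_dd = 15.2125 (exercise)
Node u (S = 43.75): continuation = 1/1.1·[0.7500·0.0000 + 0.2500·2.6172] = 0.5948; exercise value = 0.0000 ≤ continuation, so V_u = 0.5948
Node d (S = 22.75): continuation = 1/1.1·[0.7500·2.6172 + 0.2500·15.2125] = 5.2418; exercise value = 7.2500 > continuation, so V_d = 7.2500 (exercise)
Node 0 (S = 35): continuation = 1/1.1·[0.7500·0.5948 + 0.2500·7.2500] = 2.0533; exercise value = 0.0000 ≤ continuation, so V_0 = 2.0533

$2.05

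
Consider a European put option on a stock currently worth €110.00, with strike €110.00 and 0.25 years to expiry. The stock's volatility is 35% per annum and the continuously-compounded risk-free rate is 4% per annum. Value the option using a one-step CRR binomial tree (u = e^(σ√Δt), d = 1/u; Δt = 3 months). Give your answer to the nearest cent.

€9.01

CRR parameters: u = e^(σ√Δt) = e^(0.35·√0.25) = 1.1912, d = 1/u = 0.8395
Per-period rate: rΔt = 0.04·0.25 = 0.01, so R = e^0.01 = 1.0101
Risk-neutral probability p = (e^0.01 − 0.8395)/(1.1912 − 0.8395) = 0.1706/0.3518 = 0.4849
Terminal stock prices: S_u = 131, S_d = 92.34
Terminal payoffs (K − S): max(-21.04, 0) = 0, max(17.66, 0) = 17.66
Node 0 (S = 110): V_0 = e^(−0.01)·[0.4849·0.0000 + 0.5151·17.6597] = 9.0055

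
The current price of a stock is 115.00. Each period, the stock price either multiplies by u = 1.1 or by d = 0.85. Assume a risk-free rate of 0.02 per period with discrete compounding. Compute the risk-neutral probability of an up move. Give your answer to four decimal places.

p = 0.6800

Risk-neutral probability p = (1 + 0.02 − 0.85)/(1.1 − 0.85) = 0.1700/0.2500 = 0.6800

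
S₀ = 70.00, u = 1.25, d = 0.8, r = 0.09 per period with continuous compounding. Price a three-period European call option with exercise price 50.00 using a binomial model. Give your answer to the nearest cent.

32.28

Risk-neutral probability p = (e^0.09 − 0.8)/(1.25 − 0.8) = 0.2942/0.4500 = 0.6537
Terminal stock prices: S_uuu = 136.7, S_uud = 87.5, S_udd = 56, S_ddd = 35.84
Terminal payoffs (S − K): max(86.72, 0) = 86.72, max(37.5, 0) = 37.5, max(6, 0) = 6, max(-14.16, 0) = 0
Node uu (S = 109.4): V_uu = e^(−0.09)·[0.6537·86.7188 + 0.3463·37.5000] = 63.6784
Node ud (S = 70): V_ud = e^(−0.09)·[0.6537·37.5000 + 0.3463·6.0000] = 24.3034
Node dd (S = 44.8): V_dd = e^(−0.09)·[0.6537·6.0000 + 0.3463·0.0000] = 3.5847
Node u (S = 87.5): V_u = e^(−0.09)·[0.6537·63.6784 + 0.3463·24.3034] = 45.7365
Node d (S = 56): V_d = e^(−0.09)·[0.6537·24.3034 + 0.3463·3.5847] = 15.6547
Node 0 (S = 70): V_0 = e^(−0.09)·[0.6537·45.7365 + 0.3463·15.6547] = 32.2799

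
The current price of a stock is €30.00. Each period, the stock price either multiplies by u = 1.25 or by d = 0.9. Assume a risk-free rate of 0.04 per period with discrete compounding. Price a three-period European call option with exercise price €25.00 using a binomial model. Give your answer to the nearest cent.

€8.38

Risk-neutral probability p = (1 + 0.04 − 0.9)/(1.25 − 0.9) = 0.1400/0.3500 = 0.4000
Terminal stock prices: S_uuu = 58.59, S_uud = 42.19, S_udd = 30.38, S_ddd = 21.87
Terminal payoffs (S − K): max(33.59, 0) = 33.59, max(17.19, 0) = 17.19, max(5.375, 0) = 5.375, max(-3.13, 0) = 0
Node uu (S = 46.88): V_uu = 1/1.04·[0.4000·33.5938 + 0.6000·17.1875] = 22.8365
Node ud (S = 33.75): V_ud = 1/1.04·[0.4000·17.1875 + 0.6000·5.3750] = 9.7115
Node dd (S = 24.3): V_dd = 1/1.04·[0.4000·5.3750 + 0.6000·0.0000] = 2.0673
Node u (S = 37.5): V_u = 1/1.04·[0.4000·22.8365 + 0.6000·9.7115] = 14.3861
Node d (S = 27): V_d = 1/1.04·[0.4000·9.7115 + 0.6000·2.0673] = 4.9279
Node 0 (S = 30): V_0 = 1/1.04·[0.4000·14.3861 + 0.6000·4.9279] = 8.3761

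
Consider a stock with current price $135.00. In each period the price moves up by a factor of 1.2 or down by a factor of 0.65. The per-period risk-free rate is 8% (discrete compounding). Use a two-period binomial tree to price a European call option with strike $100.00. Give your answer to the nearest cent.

$51.02

Risk-neutral probability p = (1 + 0.08 − 0.65)/(1.2 − 0.65) = 0.4300/0.5500 = 0.7818
Terminal stock prices: S_uu = 194.4, S_ud = 105.3, S_dd = 57.04
Terminal payoffs (S − K): max(94.4, 0) = 94.4, max(5.3, 0) = 5.3, max(-42.96, 0) = 0
Node u (S = 162): V_u = 1/1.08·[0.7818·94.4000 + 0.2182·5.3000] = 69.4074
Node d (S = 87.75): V_d = 1/1.08·[0.7818·5.3000 + 0.2182·0.0000] = 3.8367
Node 0 (S = 135): V_0 = 1/1.08·[0.7818·69.4074 + 0.2182·3.8367] = 51.0195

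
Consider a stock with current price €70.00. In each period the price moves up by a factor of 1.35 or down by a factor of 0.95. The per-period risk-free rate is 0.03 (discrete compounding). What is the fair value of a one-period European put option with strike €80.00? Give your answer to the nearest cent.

€10.49

Risk-neutral probability p = (1 + 0.03 − 0.95)/(1.35 − 0.95) = 0.0800/0.4000 = 0.2000
Terminal stock prices: S_u = 94.5, S_d = 66.5
Terminal payoffs (K − S): max(-14.5, 0) = 0, max(13.5, 0) = 13.5
Node 0 (S = 70): V_0 = 1/1.03·[0.2000·0.0000 + 0.8000·13.5000] = 10.4854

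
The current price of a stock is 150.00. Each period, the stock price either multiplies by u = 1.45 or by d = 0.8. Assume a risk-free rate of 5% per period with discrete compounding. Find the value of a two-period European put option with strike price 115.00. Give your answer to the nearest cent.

Risk-neutral probability p = (1 + 0.05 − 0.8)/(1.45 − 0.8) = 0.2500/0.6500 = 0.3846
Terminal stock prices: S_uu = 315.4, S_ud = 174, S_dd = 96
Terminal payoffs (K − S): max(-200.4, 0) = 0, max(-59, 0) = 0, max(19, 0) = 19
Node u (S = 217.5): V_u = 1/1.05·[0.3846·0.0000 + 0.6154·0.0000] = 0.0000
Node d (S = 120): V_d = 1/1.05·[0.3846·0.0000 + 0.6154·19.0000] = 11.1355
Node 0 (S = 150): V_0 = 1/1.05·[0.3846·0.0000 + 0.6154·11.1355] = 6.5263

6.53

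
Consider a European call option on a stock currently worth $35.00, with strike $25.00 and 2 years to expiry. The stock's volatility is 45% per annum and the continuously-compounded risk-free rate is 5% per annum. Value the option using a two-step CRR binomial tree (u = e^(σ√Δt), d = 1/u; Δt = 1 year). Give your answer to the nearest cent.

CRR parameters: u = e^(σ√Δt) = e^(0.45·√1) = 1.5683, d = 1/u = 0.6376
Per-period rate: rΔt = 0.05·1 = 0.05, so R = e^0.05 = 1.0513
Risk-neutral probability p = (e^0.05 − 0.6376)/(1.5683 − 0.6376) = 0.4136/0.9307 = 0.4445
Terminal stock prices: S_uu = 86.09, S_ud = 35, S_dd = 14.23
Terminal payoffs (S − K): max(61.09, 0) = 61.09, max(10, 0) = 10, max(-10.77, 0) = 0
Node u (S = 54.89): V_u = e^(−0.05)·[0.4445·61.0861 + 0.5555·10.0000] = 31.1102
Node d (S = 22.32): V_d = e^(−0.05)·[0.4445·10.0000 + 0.5555·0.0000] = 4.2277
Node 0 (S = 35): V_0 = e^(−0.05)·[0.4445·31.1102 + 0.5555·4.2277] = 15.3868

$15.39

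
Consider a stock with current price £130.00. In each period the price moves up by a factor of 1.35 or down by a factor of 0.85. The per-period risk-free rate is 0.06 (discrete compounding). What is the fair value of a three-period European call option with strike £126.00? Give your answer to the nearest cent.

Risk-neutral probability p = (1 + 0.06 − 0.85)/(1.35 − 0.85) = 0.2100/0.5000 = 0.4200
Terminal stock prices: S_uuu = 319.8, S_uud = 201.4, S_udd = 126.8, S_ddd = 79.84
Terminal payoffs (S − K): max(193.8, 0) = 193.8, max(75.39, 0) = 75.39, max(0.7987, 0) = 0.7987, max(-46.16, 0) = 0
Node uu (S = 236.9): V_uu = 1/1.06·[0.4200·193.8488 + 0.5800·75.3863] = 118.0571
Node ud (S = 149.2): V_ud = 1/1.06·[0.4200·75.3863 + 0.5800·0.7987] = 30.3071
Node dd (S = 93.92): V_dd = 1/1.06·[0.4200·0.7987 + 0.5800·0.0000] = 0.3165
Node u (S = 175.5): V_u = 1/1.06·[0.4200·118.0571 + 0.5800·30.3071] = 63.3604
Node d (S = 110.5): V_d = 1/1.06·[0.4200·30.3071 + 0.5800·0.3165] = 12.1816
Node 0 (S = 130): V_0 = 1/1.06·[0.4200·63.3604 + 0.5800·12.1816] = 31.7705

£31.77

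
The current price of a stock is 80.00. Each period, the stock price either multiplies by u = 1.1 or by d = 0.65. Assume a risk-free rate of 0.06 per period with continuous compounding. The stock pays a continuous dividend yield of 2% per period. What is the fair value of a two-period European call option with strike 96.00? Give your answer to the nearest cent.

Per-period risk-free factor R = e^0.06 = 1.0618; dividend-adjusted growth = e^(0.06−0.02) = 1.0408.
Risk-neutral probability p = (1.0408 − 0.65)/(1.1 − 0.65) = 0.3908/0.4500 = 0.8685
Terminal stock prices: S_uu = 96.8, S_ud = 57.2, S_dd = 33.8
Terminal payoffs (S − K): max(0.8, 0) = 0.8, max(-38.8, 0) = 0, max(-62.2, 0) = 0
Node u (S = 88): V_u = e^(−0.06)·[0.8685·0.8000 + 0.1315·0.0000] = 0.6543
Node d (S = 52): V_d = e^(−0.06)·[0.8685·0.0000 + 0.1315·0.0000] = 0.0000
Node 0 (S = 80): V_0 = e^(−0.06)·[0.8685·0.6543 + 0.1315·0.0000] = 0.5352

0.54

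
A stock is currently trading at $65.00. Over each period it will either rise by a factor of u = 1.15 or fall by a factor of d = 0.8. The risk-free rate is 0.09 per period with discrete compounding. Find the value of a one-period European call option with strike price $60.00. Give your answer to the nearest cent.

$11.21

Risk-neutral probability p = (1 + 0.09 − 0.8)/(1.15 − 0.8) = 0.2900/0.3500 = 0.8286
Terminal stock prices: S_u = 74.75, S_d = 52
Terminal payoffs (S − K): max(14.75, 0) = 14.75, max(-8, 0) = 0
Node 0 (S = 65): V_0 = 1/1.09·[0.8286·14.7500 + 0.1714·0.0000] = 11.2123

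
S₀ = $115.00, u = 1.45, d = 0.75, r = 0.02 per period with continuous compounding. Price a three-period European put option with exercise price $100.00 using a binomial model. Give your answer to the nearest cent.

$13.77

Risk-neutral probability p = (e^0.02 − 0.75)/(1.45 − 0.75) = 0.2702/0.7000 = 0.3860
Terminal stock prices: S_uuu = 350.6, S_uud = 181.3, S_udd = 93.8, S_ddd = 48.52
Terminal payoffs (K − S): max(-250.6, 0) = 0, max(-81.34, 0) = 0, max(6.203, 0) = 6.203, max(51.48, 0) = 51.48
Node uu (S = 241.8): V_uu = e^(−0.02)·[0.3860·0.0000 + 0.6140·0.0000] = 0.0000
Node ud (S = 125.1): V_ud = e^(−0.02)·[0.3860·0.0000 + 0.6140·6.2031] = 3.7333
Node dd (S = 64.69): V_dd = e^(−0.02)·[0.3860·6.2031 + 0.6140·51.4844] = 33.3324
Node u (S = 166.8): V_u = e^(−0.02)·[0.3860·0.0000 + 0.6140·3.7333] = 2.2468
Node d (S = 86.25): V_d = e^(−0.02)·[0.3860·3.7333 + 0.6140·33.3324] = 21.4733
Node 0 (S = 115): V_0 = e^(−0.02)·[0.3860·2.2468 + 0.6140·21.4733] = 13.7736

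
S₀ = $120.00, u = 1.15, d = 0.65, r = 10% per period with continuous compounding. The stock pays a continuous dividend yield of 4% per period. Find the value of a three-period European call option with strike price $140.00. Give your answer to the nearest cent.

$17.60

Per-period risk-free factor R = e^0.1 = 1.1052; dividend-adjusted growth = e^(0.1−0.04) = 1.0618.
Risk-neutral probability p = (1.0618 − 0.65)/(1.15 − 0.65) = 0.4118/0.5000 = 0.8237
Terminal stock prices: S_uuu = 182.5, S_uud = 103.2, S_udd = 58.31, S_ddd = 32.95
Terminal payoffs (S − K): max(42.5, 0) = 42.5, max(-36.84, 0) = 0, max(-81.69, 0) = 0, max(-107, 0) = 0
Node uu (S = 158.7): V_uu = e^(−0.1)·[0.8237·42.5050 + 0.1763·0.0000] = 31.6786
Node ud (S = 89.7): V_ud = e^(−0.1)·[0.8237·0.0000 + 0.1763·0.0000] = 0.0000
Node dd (S = 50.7): V_dd = e^(−0.1)·[0.8237·0.0000 + 0.1763·0.0000] = 0.0000
Node u (S = 138): V_u = e^(−0.1)·[0.8237·31.6786 + 0.1763·0.0000] = 23.6097
Node d (S = 78): V_d = e^(−0.1)·[0.8237·0.0000 + 0.1763·0.0000] = 0.0000
Node 0 (S = 120): V_0 = e^(−0.1)·[0.8237·23.6097 + 0.1763·0.0000] = 17.5961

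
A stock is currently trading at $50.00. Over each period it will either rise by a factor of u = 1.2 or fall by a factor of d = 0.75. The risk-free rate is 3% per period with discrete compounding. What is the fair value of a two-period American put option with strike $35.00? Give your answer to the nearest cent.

$0.92

Risk-neutral probability p = (1 + 0.03 − 0.75)/(1.2 − 0.75) = 0.2800/0.4500 = 0.6222
Terminal stock prices: S_uu = 72, S_ud = 45, S_dd = 28.12
Terminal payoffs (K − S): max(-37, 0) = 0, max(-10, 0) = 0, max(6.875, 0) = 6.875
Node u (S = 60): continuation = 1/1.03·[0.6222·0.0000 + 0.3778·0.0000] = 0.0000; exercise value = 0.0000 ≤ continuation, so V_u = 0.0000
Node d (S = 37.5): continuation = 1/1.03·[0.6222·0.0000 + 0.3778·6.8750] = 2.5216; exercise value = 0.0000 ≤ continuation, so V_d = 2.5216
Node 0 (S = 50): continuation = 1/1.03·[0.6222·0.0000 + 0.3778·2.5216] = 0.9248; exercise value = 0.0000 ≤ continuation, so V_0 = 0.9248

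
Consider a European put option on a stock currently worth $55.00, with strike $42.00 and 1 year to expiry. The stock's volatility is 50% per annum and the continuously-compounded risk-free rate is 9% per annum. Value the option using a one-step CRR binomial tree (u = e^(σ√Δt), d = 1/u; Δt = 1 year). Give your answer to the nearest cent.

$4.20

CRR parameters: u = e^(σ√Δt) = e^(0.5·√1) = 1.6487, d = 1/u = 0.6065
Per-period rate: rΔt = 0.09·1 = 0.09, so R = e^0.09 = 1.0942
Risk-neutral probability p = (e^0.09 − 0.6065)/(1.6487 − 0.6065) = 0.4876/1.0422 = 0.4679
Terminal stock prices: S_u = 90.68, S_d = 33.36
Terminal payoffs (K − S): max(-48.68, 0) = 0, max(8.641, 0) = 8.641
Node 0 (S = 55): V_0 = e^(−0.09)·[0.4679·0.0000 + 0.5321·8.6408] = 4.2020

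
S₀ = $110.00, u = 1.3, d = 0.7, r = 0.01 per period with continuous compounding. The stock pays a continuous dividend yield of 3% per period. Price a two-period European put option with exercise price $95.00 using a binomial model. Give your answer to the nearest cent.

Per-period risk-free factor R = e^0.01 = 1.0101; dividend-adjusted growth = e^(0.01−0.03) = 0.9802.
Risk-neutral probability p = (0.9802 − 0.7)/(1.3 − 0.7) = 0.2802/0.6000 = 0.4670
Terminal stock prices: S_uu = 185.9, S_ud = 100.1, S_dd = 53.9
Terminal payoffs (K − S): max(-90.9, 0) = 0, max(-5.1, 0) = 0, max(41.1, 0) = 41.1
Node u (S = 143): V_u = e^(−0.01)·[0.4670·0.0000 + 0.5330·0.0000] = 0.0000
Node d (S = 77): V_d = e^(−0.01)·[0.4670·0.0000 + 0.5330·41.1000] = 21.6884
Node 0 (S = 110): V_0 = e^(−0.01)·[0.4670·0.0000 + 0.5330·21.6884] = 11.4450

$11.44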